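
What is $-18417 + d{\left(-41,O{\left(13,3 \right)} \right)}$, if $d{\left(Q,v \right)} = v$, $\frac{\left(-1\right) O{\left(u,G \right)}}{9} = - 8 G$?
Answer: $-18201$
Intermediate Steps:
$O{\left(u,G \right)} = 72 G$ ($O{\left(u,G \right)} = - 9 \left(- 8 G\right) = 72 G$)
$-18417 + d{\left(-41,O{\left(13,3 \right)} \right)} = -18417 + 72 \cdot 3 = -18417 + 216 = -18201$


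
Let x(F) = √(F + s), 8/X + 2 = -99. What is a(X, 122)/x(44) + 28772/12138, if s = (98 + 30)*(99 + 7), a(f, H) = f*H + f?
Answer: 14386/6069 - 12*√3403/8383 ≈ 2.2869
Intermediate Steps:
X = -8/101 (X = 8/(-2 - 99) = 8/(-101) = 8*(-1/101) = -8/101 ≈ -0.079208)
a(f, H) = f + H*f (a(f, H) = H*f + f = f + H*f)
s = 13568 (s = 128*106 = 13568)
x(F) = √(13568 + F) (x(F) = √(F + 13568) = √(13568 + F))
a(X, 122)/x(44) + 28772/12138 = (-8*(1 + 122)/101)/(√(13568 + 44)) + 28772/12138 = (-8/101*123)/(√13612) + 28772*(1/12138) = -984*√3403/6806/101 + 14386/6069 = -12*√3403/8383 + 14386/6069 = 14386/6069 - 12*√3403/8383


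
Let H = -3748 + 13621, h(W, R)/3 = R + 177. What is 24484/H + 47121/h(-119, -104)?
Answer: 156862543/720729 ≈ 217.64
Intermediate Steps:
h(W, R) = 531 + 3*R (h(W, R) = 3*(R + 177) = 3*(177 + R) = 531 + 3*R)
H = 9873
24484/H + 47121/h(-119, -104) = 24484/9873 + 47121/(531 + 3*(-104)) = 24484*(1/9873) + 47121/(531 - 312) = 24484/9873 + 47121/219 = 24484/9873 + 47121*(1/219) = 24484/9873 + 15707/73 = 156862543/720729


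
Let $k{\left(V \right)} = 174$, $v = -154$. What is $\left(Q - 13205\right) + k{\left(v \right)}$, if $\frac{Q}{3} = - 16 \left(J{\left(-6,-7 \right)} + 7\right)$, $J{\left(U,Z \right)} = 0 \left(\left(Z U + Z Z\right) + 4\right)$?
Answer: $-13367$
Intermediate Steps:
$J{\left(U,Z \right)} = 0$ ($J{\left(U,Z \right)} = 0 \left(\left(U Z + Z^{2}\right) + 4\right) = 0 \left(\left(Z^{2} + U Z\right) + 4\right) = 0 \left(4 + Z^{2} + U Z\right) = 0$)
$Q = -336$ ($Q = 3 \left(- 16 \left(0 + 7\right)\right) = 3 \left(\left(-16\right) 7\right) = 3 \left(-112\right) = -336$)
$\left(Q - 13205\right) + k{\left(v \right)} = \left(-336 - 13205\right) + 174 = -13541 + 174 = -13367$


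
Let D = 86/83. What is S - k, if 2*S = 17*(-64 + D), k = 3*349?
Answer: -131322/83 ≈ -1582.2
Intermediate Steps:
D = 86/83 (D = 86*(1/83) = 86/83 ≈ 1.0361)
k = 1047
S = -44421/83 (S = (17*(-64 + 86/83))/2 = (17*(-5226/83))/2 = (½)*(-88842/83) = -44421/83 ≈ -535.19)
S - k = -44421/83 - 1*1047 = -44421/83 - 1047 = -131322/83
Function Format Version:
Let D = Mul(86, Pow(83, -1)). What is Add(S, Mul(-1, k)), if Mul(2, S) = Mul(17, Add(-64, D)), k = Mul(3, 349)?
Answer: Rational(-131322, 83) ≈ -1582.2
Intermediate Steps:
D = Rational(86, 83) (D = Mul(86, Rational(1, 83)) = Rational(86, 83) ≈ 1.0361)
k = 1047
S = Rational(-44421, 83) (S = Mul(Rational(1, 2), Mul(17, Add(-64, Rational(86, 83)))) = Mul(Rational(1, 2), Mul(17, Rational(-5226, 83))) = Mul(Rational(1, 2), Rational(-88842, 83)) = Rational(-44421, 83) ≈ -535.19)
Add(S, Mul(-1, k)) = Add(Rational(-44421, 83), Mul(-1, 1047)) = Add(Rational(-44421, 83), -1047) = Rational(-131322, 83)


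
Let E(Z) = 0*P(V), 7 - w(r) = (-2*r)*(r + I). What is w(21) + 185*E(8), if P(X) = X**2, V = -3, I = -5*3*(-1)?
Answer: 1519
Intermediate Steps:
I = 15 (I = -15*(-1) = 15)
w(r) = 7 + 2*r*(15 + r) (w(r) = 7 - (-2*r)*(r + 15) = 7 - (-2*r)*(15 + r) = 7 - (-2)*r*(15 + r) = 7 + 2*r*(15 + r))
E(Z) = 0 (E(Z) = 0*(-3)**2 = 0*9 = 0)
w(21) + 185*E(8) = (7 + 2*21**2 + 30*21) + 185*0 = (7 + 2*441 + 630) + 0 = (7 + 882 + 630) + 0 = 1519 + 0 = 1519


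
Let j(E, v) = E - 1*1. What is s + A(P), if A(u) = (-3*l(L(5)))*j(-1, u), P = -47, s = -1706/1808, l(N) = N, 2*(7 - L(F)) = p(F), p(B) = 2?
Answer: 31691/904 ≈ 35.056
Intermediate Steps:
L(F) = 6 (L(F) = 7 - 1/2*2 = 7 - 1 = 6)
j(E, v) = -1 + E (j(E, v) = E - 1 = -1 + E)
s = -853/904 (s = -1706*1/1808 = -853/904 ≈ -0.94358)
A(u) = 36 (A(u) = (-3*6)*(-1 - 1) = -18*(-2) = 36)
s + A(P) = -853/904 + 36 = 31691/904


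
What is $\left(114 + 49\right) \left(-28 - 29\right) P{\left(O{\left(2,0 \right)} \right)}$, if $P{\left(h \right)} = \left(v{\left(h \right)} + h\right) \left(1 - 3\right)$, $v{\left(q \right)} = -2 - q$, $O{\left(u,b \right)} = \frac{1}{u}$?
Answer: $-37164$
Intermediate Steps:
$P{\left(h \right)} = 4$ ($P{\left(h \right)} = \left(\left(-2 - h\right) + h\right) \left(1 - 3\right) = \left(-2\right) \left(-2\right) = 4$)
$\left(114 + 49\right) \left(-28 - 29\right) P{\left(O{\left(2,0 \right)} \right)} = \left(114 + 49\right) \left(-28 - 29\right) 4 = 163 \left(-57\right) 4 = \left(-9291\right) 4 = -37164$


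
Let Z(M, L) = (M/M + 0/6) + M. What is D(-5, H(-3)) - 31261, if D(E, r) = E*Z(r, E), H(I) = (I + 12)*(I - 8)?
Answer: -30771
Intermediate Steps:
Z(M, L) = 1 + M (Z(M, L) = (1 + 0*(1/6)) + M = (1 + 0) + M = 1 + M)
H(I) = (-8 + I)*(12 + I) (H(I) = (12 + I)*(-8 + I) = (-8 + I)*(12 + I))
D(E, r) = E*(1 + r)
D(-5, H(-3)) - 31261 = -5*(1 + (-96 + (-3)**2 + 4*(-3))) - 31261 = -5*(1 + (-96 + 9 - 12)) - 31261 = -5*(1 - 99) - 31261 = -5*(-98) - 31261 = 490 - 31261 = -30771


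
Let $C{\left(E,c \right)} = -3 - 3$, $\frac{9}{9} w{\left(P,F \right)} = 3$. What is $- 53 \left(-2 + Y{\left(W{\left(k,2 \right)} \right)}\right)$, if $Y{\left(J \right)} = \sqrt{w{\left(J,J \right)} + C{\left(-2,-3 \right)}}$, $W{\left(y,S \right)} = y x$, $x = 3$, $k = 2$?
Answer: $106 - 53 i \sqrt{3} \approx 106.0 - 91.799 i$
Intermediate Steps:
$w{\left(P,F \right)} = 3$
$C{\left(E,c \right)} = -6$
$W{\left(y,S \right)} = 3 y$ ($W{\left(y,S \right)} = y 3 = 3 y$)
$Y{\left(J \right)} = i \sqrt{3}$ ($Y{\left(J \right)} = \sqrt{3 - 6} = \sqrt{-3} = i \sqrt{3}$)
$- 53 \left(-2 + Y{\left(W{\left(k,2 \right)} \right)}\right) = - 53 \left(-2 + i \sqrt{3}\right) = 106 - 53 i \sqrt{3}$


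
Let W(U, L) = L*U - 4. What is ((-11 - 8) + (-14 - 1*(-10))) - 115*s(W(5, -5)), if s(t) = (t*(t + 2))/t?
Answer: 3082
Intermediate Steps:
W(U, L) = -4 + L*U
s(t) = 2 + t (s(t) = (t*(2 + t))/t = 2 + t)
((-11 - 8) + (-14 - 1*(-10))) - 115*s(W(5, -5)) = ((-11 - 8) + (-14 - 1*(-10))) - 115*(2 + (-4 - 5*5)) = (-19 + (-14 + 10)) - 115*(2 + (-4 - 25)) = (-19 - 4) - 115*(2 - 29) = -23 - 115*(-27) = -23 + 3105 = 3082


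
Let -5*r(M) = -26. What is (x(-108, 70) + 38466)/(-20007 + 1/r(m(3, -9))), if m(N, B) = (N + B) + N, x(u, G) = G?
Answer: -1001936/520177 ≈ -1.9261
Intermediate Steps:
m(N, B) = B + 2*N (m(N, B) = (B + N) + N = B + 2*N)
r(M) = 26/5 (r(M) = -⅕*(-26) = 26/5)
(x(-108, 70) + 38466)/(-20007 + 1/r(m(3, -9))) = (70 + 38466)/(-20007 + 1/(26/5)) = 38536/(-20007 + 5/26) = 38536/(-520177/26) = 38536*(-26/520177) = -1001936/520177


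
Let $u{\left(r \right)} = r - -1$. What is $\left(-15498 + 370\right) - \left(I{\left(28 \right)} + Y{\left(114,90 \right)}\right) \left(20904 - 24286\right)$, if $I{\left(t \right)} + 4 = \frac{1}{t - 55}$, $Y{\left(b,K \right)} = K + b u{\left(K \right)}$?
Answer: $\frac{954732602}{27} \approx 3.536 \cdot 10^{7}$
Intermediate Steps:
$u{\left(r \right)} = 1 + r$ ($u{\left(r \right)} = r + 1 = 1 + r$)
$Y{\left(b,K \right)} = K + b \left(1 + K\right)$
$I{\left(t \right)} = -4 + \frac{1}{-55 + t}$ ($I{\left(t \right)} = -4 + \frac{1}{t - 55} = -4 + \frac{1}{-55 + t}$)
$\left(-15498 + 370\right) - \left(I{\left(28 \right)} + Y{\left(114,90 \right)}\right) \left(20904 - 24286\right) = \left(-15498 + 370\right) - \left(\frac{221 - 112}{-55 + 28} + \left(90 + 114 \left(1 + 90\right)\right)\right) \left(20904 - 24286\right) = -15128 - \left(\frac{221 - 112}{-27} + \left(90 + 114 \cdot 91\right)\right) \left(-3382\right) = -15128 - \left(\left(- \frac{1}{27}\right) 109 + \left(90 + 10374\right)\right) \left(-3382\right) = -15128 - \left(- \frac{109}{27} + 10464\right) \left(-3382\right) = -15128 - \frac{282419}{27} \left(-3382\right) = -15128 - - \frac{955141058}{27} = -15128 + \frac{955141058}{27} = \frac{954732602}{27}$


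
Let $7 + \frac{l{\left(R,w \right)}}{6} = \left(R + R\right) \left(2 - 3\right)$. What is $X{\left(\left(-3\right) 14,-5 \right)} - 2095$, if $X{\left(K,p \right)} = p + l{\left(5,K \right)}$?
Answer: $-2202$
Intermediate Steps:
$l{\left(R,w \right)} = -42 - 12 R$ ($l{\left(R,w \right)} = -42 + 6 \left(R + R\right) \left(2 - 3\right) = -42 + 6 \cdot 2 R \left(-1\right) = -42 + 6 \left(- 2 R\right) = -42 - 12 R$)
$X{\left(K,p \right)} = -102 + p$ ($X{\left(K,p \right)} = p - 102 = -102 + p$)
$X{\left(\left(-3\right) 14,-5 \right)} - 2095 = \left(-102 - 5\right) - 2095 = -107 - 2095 = -2202$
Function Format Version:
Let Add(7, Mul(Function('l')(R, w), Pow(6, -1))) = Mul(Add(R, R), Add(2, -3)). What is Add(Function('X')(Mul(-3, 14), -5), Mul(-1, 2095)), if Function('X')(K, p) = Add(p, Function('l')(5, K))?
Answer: -2202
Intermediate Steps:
Function('l')(R, w) = Add(-42, Mul(-12, R)) (Function('l')(R, w) = Add(-42, Mul(6, Mul(Add(R, R), Add(2, -3)))) = Add(-42, Mul(6, Mul(Mul(2, R), -1))) = Add(-42, Mul(6, Mul(-2, R))) = Add(-42, Mul(-12, R)))
Function('X')(K, p) = Add(-102, p) (Function('X')(K, p) = Add(p, Add(-42, Mul(-12, 5))) = Add(p, Add(-42, -60)) = Add(p, -102) = Add(-102, p))
Add(Function('X')(Mul(-3, 14), -5), Mul(-1, 2095)) = Add(Add(-102, -5), Mul(-1, 2095)) = Add(-107, -2095) = -2202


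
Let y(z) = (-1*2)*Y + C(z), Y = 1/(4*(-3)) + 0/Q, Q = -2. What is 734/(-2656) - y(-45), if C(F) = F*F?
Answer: -8069365/3984 ≈ -2025.4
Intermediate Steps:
C(F) = F²
Y = -1/12 (Y = 1/(4*(-3)) + 0/(-2) = (¼)*(-⅓) + 0*(-½) = -1/12 + 0 = -1/12 ≈ -0.083333)
y(z) = ⅙ + z² (y(z) = -1*2*(-1/12) + z² = -2*(-1/12) + z² = ⅙ + z²)
734/(-2656) - y(-45) = 734/(-2656) - (⅙ + (-45)²) = 734*(-1/2656) - (⅙ + 2025) = -367/1328 - 1*12151/6 = -367/1328 - 12151/6 = -8069365/3984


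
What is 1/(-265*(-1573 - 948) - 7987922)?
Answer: -1/7319857 ≈ -1.3661e-7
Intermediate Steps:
1/(-265*(-1573 - 948) - 7987922) = 1/(-265*(-2521) - 7987922) = 1/(668065 - 7987922) = 1/(-7319857) = -1/7319857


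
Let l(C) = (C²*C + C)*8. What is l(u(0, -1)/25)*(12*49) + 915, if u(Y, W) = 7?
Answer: 36490347/15625 ≈ 2335.4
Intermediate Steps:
l(C) = 8*C + 8*C³ (l(C) = (C³ + C)*8 = (C + C³)*8 = 8*C + 8*C³)
l(u(0, -1)/25)*(12*49) + 915 = (8*(7/25)*(1 + (7/25)²))*(12*49) + 915 = (8*(7*(1/25))*(1 + (7*(1/25))²))*588 + 915 = (8*(7/25)*(1 + (7/25)²))*588 + 915 = (8*(7/25)*(1 + 49/625))*588 + 915 = (8*(7/25)*(674/625))*588 + 915 = (37744/15625)*588 + 915 = 22193472/15625 + 915 = 36490347/15625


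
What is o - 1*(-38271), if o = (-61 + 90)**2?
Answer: 39112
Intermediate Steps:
o = 841 (o = 29**2 = 841)
o - 1*(-38271) = 841 - 1*(-38271) = 841 + 38271 = 39112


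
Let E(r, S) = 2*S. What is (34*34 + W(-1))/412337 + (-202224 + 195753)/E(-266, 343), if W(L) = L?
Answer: -2667440397/282863182 ≈ -9.4301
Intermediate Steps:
(34*34 + W(-1))/412337 + (-202224 + 195753)/E(-266, 343) = (34*34 - 1)/412337 + (-202224 + 195753)/((2*343)) = (1156 - 1)*(1/412337) - 6471/686 = 1155*(1/412337) - 6471*1/686 = 1155/412337 - 6471/686 = -2667440397/282863182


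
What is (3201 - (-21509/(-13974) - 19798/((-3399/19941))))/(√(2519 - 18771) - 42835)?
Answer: 559132807967045/212046676922982 + 13053176327*I*√4063/106023338461491 ≈ 2.6368 + 0.0078476*I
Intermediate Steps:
(3201 - (-21509/(-13974) - 19798/((-3399/19941))))/(√(2519 - 18771) - 42835) = (3201 - (-21509*(-1/13974) - 19798/((-3399*1/19941))))/(√(-16252) - 42835) = (3201 - (157/102 - 19798/(-1133/6647)))/(2*I*√4063 - 42835) = (3201 - (157/102 - 19798*(-6647/1133)))/(-42835 + 2*I*√4063) = (3201 - (157/102 + 131597306/1133))/(-42835 + 2*I*√4063) = (3201 - 1*13423103093/115566)/(-42835 + 2*I*√4063) = (3201 - 13423103093/115566)/(-42835 + 2*I*√4063) = -13053176327/(115566*(-42835 + 2*I*√4063))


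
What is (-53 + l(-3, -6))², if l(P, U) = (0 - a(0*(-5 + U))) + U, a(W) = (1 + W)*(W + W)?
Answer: 3481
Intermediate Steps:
a(W) = 2*W*(1 + W) (a(W) = (1 + W)*(2*W) = 2*W*(1 + W))
l(P, U) = U (l(P, U) = (0 - 2*0*(-5 + U)*(1 + 0*(-5 + U))) + U = (0 - 2*0*(1 + 0)) + U = (0 - 2*0) + U = (0 - 1*0) + U = (0 + 0) + U = 0 + U = U)
(-53 + l(-3, -6))² = (-53 - 6)² = (-59)² = 3481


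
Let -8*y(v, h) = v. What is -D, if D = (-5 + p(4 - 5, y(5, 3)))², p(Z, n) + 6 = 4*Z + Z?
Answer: -256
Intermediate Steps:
y(v, h) = -v/8
p(Z, n) = -6 + 5*Z (p(Z, n) = -6 + (4*Z + Z) = -6 + 5*Z)
D = 256 (D = (-5 + (-6 + 5*(4 - 5)))² = (-5 + (-6 + 5*(-1)))² = (-5 + (-6 - 5))² = (-5 - 11)² = (-16)² = 256)
-D = -1*256 = -256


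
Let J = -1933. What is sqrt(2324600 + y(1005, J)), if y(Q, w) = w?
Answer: sqrt(2322667) ≈ 1524.0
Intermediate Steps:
sqrt(2324600 + y(1005, J)) = sqrt(2324600 - 1933) = sqrt(2322667)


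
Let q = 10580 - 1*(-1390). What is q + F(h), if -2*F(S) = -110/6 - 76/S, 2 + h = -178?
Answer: 539053/45 ≈ 11979.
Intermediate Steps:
h = -180 (h = -2 - 178 = -180)
F(S) = 55/6 + 38/S (F(S) = -(-110/6 - 76/S)/2 = -(-110*⅙ - 76/S)/2 = -(-55/3 - 76/S)/2 = 55/6 + 38/S)
q = 11970 (q = 10580 + 1390 = 11970)
q + F(h) = 11970 + (55/6 + 38/(-180)) = 11970 + (55/6 + 38*(-1/180)) = 11970 + (55/6 - 19/90) = 11970 + 403/45 = 539053/45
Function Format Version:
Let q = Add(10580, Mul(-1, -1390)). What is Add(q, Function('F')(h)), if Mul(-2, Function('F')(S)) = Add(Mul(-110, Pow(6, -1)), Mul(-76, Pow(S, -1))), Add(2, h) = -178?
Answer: Rational(539053, 45) ≈ 11979.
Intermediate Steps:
h = -180 (h = Add(-2, -178) = -180)
Function('F')(S) = Add(Rational(55, 6), Mul(38, Pow(S, -1))) (Function('F')(S) = Mul(Rational(-1, 2), Add(Mul(-110, Pow(6, -1)), Mul(-76, Pow(S, -1)))) = Mul(Rational(-1, 2), Add(Mul(-110, Rational(1, 6)), Mul(-76, Pow(S, -1)))) = Mul(Rational(-1, 2), Add(Rational(-55, 3), Mul(-76, Pow(S, -1)))) = Add(Rational(55, 6), Mul(38, Pow(S, -1))))
q = 11970 (q = Add(10580, 1390) = 11970)
Add(q, Function('F')(h)) = Add(11970, Add(Rational(55, 6), Mul(38, Pow(-180, -1)))) = Add(11970, Add(Rational(55, 6), Mul(38, Rational(-1, 180)))) = Add(11970, Add(Rational(55, 6), Rational(-19, 90))) = Add(11970, Rational(403, 45)) = Rational(539053, 45)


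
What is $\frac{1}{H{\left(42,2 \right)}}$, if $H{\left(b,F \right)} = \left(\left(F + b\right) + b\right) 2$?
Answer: $\frac{1}{172} \approx 0.005814$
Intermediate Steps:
$H{\left(b,F \right)} = 2 F + 4 b$ ($H{\left(b,F \right)} = \left(F + 2 b\right) 2 = 2 F + 4 b$)
$\frac{1}{H{\left(42,2 \right)}} = \frac{1}{2 \cdot 2 + 4 \cdot 42} = \frac{1}{4 + 168} = \frac{1}{172}$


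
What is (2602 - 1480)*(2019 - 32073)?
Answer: -33720588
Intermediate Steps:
(2602 - 1480)*(2019 - 32073) = 1122*(-30054) = -33720588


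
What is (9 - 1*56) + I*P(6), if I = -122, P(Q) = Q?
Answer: -779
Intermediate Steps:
(9 - 1*56) + I*P(6) = (9 - 1*56) - 122*6 = (9 - 56) - 732 = -47 - 732 = -779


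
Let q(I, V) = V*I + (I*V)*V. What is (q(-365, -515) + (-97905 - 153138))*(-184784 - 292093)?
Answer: 46195167027261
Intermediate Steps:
q(I, V) = I*V + I*V**2
(q(-365, -515) + (-97905 - 153138))*(-184784 - 292093) = (-365*(-515)*(1 - 515) + (-97905 - 153138))*(-184784 - 292093) = (-365*(-515)*(-514) - 251043)*(-476877) = (-96619150 - 251043)*(-476877) = -96870193*(-476877) = 46195167027261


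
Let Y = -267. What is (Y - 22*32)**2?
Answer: 942841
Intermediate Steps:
(Y - 22*32)**2 = (-267 - 22*32)**2 = (-267 - 704)**2 = (-971)**2 = 942841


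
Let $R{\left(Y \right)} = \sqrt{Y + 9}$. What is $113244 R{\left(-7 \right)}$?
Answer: $113244 \sqrt{2} \approx 1.6015 \cdot 10^{5}$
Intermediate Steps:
$R{\left(Y \right)} = \sqrt{9 + Y}$
$113244 R{\left(-7 \right)} = 113244 \sqrt{9 - 7} = 113244 \sqrt{2}$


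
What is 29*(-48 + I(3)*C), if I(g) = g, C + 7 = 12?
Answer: -957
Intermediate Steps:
C = 5 (C = -7 + 12 = 5)
29*(-48 + I(3)*C) = 29*(-48 + 3*5) = 29*(-48 + 15) = 29*(-33) = -957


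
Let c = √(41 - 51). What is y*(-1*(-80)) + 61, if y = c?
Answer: 61 + 80*I*√10 ≈ 61.0 + 252.98*I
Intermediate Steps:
c = I*√10 (c = √(-10) = I*√10 ≈ 3.1623*I)
y = I*√10 ≈ 3.1623*I
y*(-1*(-80)) + 61 = (I*√10)*(-1*(-80)) + 61 = (I*√10)*80 + 61 = 80*I*√10 + 61 = 61 + 80*I*√10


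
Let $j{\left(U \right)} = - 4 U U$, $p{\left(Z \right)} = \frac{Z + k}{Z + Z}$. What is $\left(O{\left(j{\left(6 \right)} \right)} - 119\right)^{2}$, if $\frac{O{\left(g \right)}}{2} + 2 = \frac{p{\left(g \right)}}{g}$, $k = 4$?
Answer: $\frac{406619202889}{26873856} \approx 15131.0$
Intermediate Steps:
$p{\left(Z \right)} = \frac{4 + Z}{2 Z}$ ($p{\left(Z \right)} = \frac{Z + 4}{Z + Z} = \frac{4 + Z}{2 Z}$)
$j{\left(U \right)} = - 4 U^{2}$
$O{\left(g \right)} = -4 + \frac{4 + g}{g^{2}}$ ($O{\left(g \right)} = -4 + 2 \frac{\frac{1}{2} \frac{1}{g} \left(4 + g\right)}{g} = -4 + 2 \frac{4 + g}{2 g^{2}} = -4 + \frac{4 + g}{g^{2}}$)
$\left(O{\left(j{\left(6 \right)} \right)} - 119\right)^{2} = \left(\left(-4 + \frac{1}{\left(-4\right) 6^{2}} + \frac{4}{20736}\right) - 119\right)^{2} = \left(\left(-4 + \frac{1}{\left(-4\right) 36} + \frac{4}{20736}\right) - 119\right)^{2} = \left(\left(-4 + \frac{1}{-144} + \frac{4}{20736}\right) - 119\right)^{2} = \left(\left(-4 - \frac{1}{144} + 4 \cdot \frac{1}{20736}\right) - 119\right)^{2} = \left(\left(-4 - \frac{1}{144} + \frac{1}{5184}\right) - 119\right)^{2} = \left(- \frac{20771}{5184} - 119\right)^{2} = \left(- \frac{637667}{5184}\right)^{2} = \frac{406619202889}{26873856}$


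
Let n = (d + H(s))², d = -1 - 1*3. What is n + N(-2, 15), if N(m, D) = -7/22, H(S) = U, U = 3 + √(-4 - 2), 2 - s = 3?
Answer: -117/22 - 2*I*√6 ≈ -5.3182 - 4.899*I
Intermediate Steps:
s = -1 (s = 2 - 1*3 = 2 - 3 = -1)
d = -4 (d = -1 - 3 = -4)
U = 3 + I*√6 (U = 3 + √(-6) = 3 + I*√6 ≈ 3.0 + 2.4495*I)
H(S) = 3 + I*√6
N(m, D) = -7/22 (N(m, D) = -7*1/22 = -7/22)
n = (-1 + I*√6)² (n = (-4 + (3 + I*√6))² = (-1 + I*√6)² ≈ -5.0 - 4.899*I)
n + N(-2, 15) = (1 - I*√6)² - 7/22 = -7/22 + (1 - I*√6)²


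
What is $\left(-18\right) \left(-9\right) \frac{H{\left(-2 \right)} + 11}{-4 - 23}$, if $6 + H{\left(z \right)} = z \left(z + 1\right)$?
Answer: $-42$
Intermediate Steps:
$H{\left(z \right)} = -6 + z \left(1 + z\right)$ ($H{\left(z \right)} = -6 + z \left(z + 1\right) = -6 + z \left(1 + z\right)$)
$\left(-18\right) \left(-9\right) \frac{H{\left(-2 \right)} + 11}{-4 - 23} = \left(-18\right) \left(-9\right) \frac{\left(-6 - 2 + \left(-2\right)^{2}\right) + 11}{-4 - 23} = 162 \frac{\left(-6 - 2 + 4\right) + 11}{-27} = 162 \left(-4 + 11\right) \left(- \frac{1}{27}\right) = 162 \cdot 7 \left(- \frac{1}{27}\right) = 162 \left(- \frac{7}{27}\right) = -42$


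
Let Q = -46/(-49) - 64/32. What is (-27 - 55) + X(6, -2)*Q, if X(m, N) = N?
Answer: -3914/49 ≈ -79.878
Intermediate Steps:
Q = -52/49 (Q = -46*(-1/49) - 64*1/32 = 46/49 - 2 = -52/49 ≈ -1.0612)
(-27 - 55) + X(6, -2)*Q = (-27 - 55) - 2*(-52/49) = -82 + 104/49 = -3914/49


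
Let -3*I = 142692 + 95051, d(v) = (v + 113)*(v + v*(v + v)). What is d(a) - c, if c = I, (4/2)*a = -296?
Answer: -4346557/3 ≈ -1.4489e+6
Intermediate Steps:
a = -148 (a = (½)*(-296) = -148)
d(v) = (113 + v)*(v + 2*v²) (d(v) = (113 + v)*(v + v*(2*v)) = (113 + v)*(v + 2*v²))
I = -237743/3 (I = -(142692 + 95051)/3 = -⅓*237743 = -237743/3 ≈ -79248.)
c = -237743/3 ≈ -79248.
d(a) - c = -148*(113 + 2*(-148)² + 227*(-148)) - 1*(-237743/3) = -148*(113 + 2*21904 - 33596) + 237743/3 = -148*(113 + 43808 - 33596) + 237743/3 = -148*10325 + 237743/3 = -1528100 + 237743/3 = -4346557/3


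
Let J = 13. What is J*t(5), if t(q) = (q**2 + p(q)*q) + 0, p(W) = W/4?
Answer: 1625/4 ≈ 406.25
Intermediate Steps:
p(W) = W/4
t(q) = 5*q**2/4 (t(q) = (q**2 + (q/4)*q) + 0 = (q**2 + q**2/4) + 0 = 5*q**2/4 + 0 = 5*q**2/4)
J*t(5) = 13*((5/4)*5**2) = 13*((5/4)*25) = 13*(125/4) = 1625/4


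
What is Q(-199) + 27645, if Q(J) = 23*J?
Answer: 23068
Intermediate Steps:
Q(-199) + 27645 = 23*(-199) + 27645 = -4577 + 27645 = 23068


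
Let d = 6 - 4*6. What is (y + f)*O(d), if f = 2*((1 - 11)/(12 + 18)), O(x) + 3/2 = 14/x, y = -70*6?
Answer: 25871/27 ≈ 958.19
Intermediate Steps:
y = -420
d = -18 (d = 6 - 24 = -18)
O(x) = -3/2 + 14/x
f = -⅔ (f = 2*(-10/30) = 2*(-10*1/30) = 2*(-⅓) = -⅔ ≈ -0.66667)
(y + f)*O(d) = (-420 - ⅔)*(-3/2 + 14/(-18)) = -1262*(-3/2 + 14*(-1/18))/3 = -1262*(-3/2 - 7/9)/3 = -1262/3*(-41/18) = 25871/27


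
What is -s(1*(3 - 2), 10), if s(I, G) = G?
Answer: -10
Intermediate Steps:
-s(1*(3 - 2), 10) = -1*10 = -10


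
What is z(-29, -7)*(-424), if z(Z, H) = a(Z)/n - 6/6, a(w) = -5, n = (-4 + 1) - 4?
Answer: 848/7 ≈ 121.14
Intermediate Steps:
n = -7 (n = -3 - 4 = -7)
z(Z, H) = -2/7 (z(Z, H) = -5/(-7) - 6/6 = -5*(-⅐) - 6*⅙ = 5/7 - 1 = -2/7)
z(-29, -7)*(-424) = -2/7*(-424) = 848/7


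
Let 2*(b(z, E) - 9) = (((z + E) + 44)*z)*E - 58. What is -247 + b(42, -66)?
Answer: -27987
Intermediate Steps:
b(z, E) = -20 + E*z*(44 + E + z)/2 (b(z, E) = 9 + ((((z + E) + 44)*z)*E - 58)/2 = 9 + ((((E + z) + 44)*z)*E - 58)/2 = 9 + (((44 + E + z)*z)*E - 58)/2 = 9 + ((z*(44 + E + z))*E - 58)/2 = 9 + (E*z*(44 + E + z) - 58)/2 = 9 + (-58 + E*z*(44 + E + z))/2 = 9 + (-29 + E*z*(44 + E + z)/2) = -20 + E*z*(44 + E + z)/2)
-247 + b(42, -66) = -247 + (-20 + (1/2)*(-66)*42**2 + (1/2)*42*(-66)**2 + 22*(-66)*42) = -247 + (-20 + (1/2)*(-66)*1764 + (1/2)*42*4356 - 60984) = -247 + (-20 - 58212 + 91476 - 60984) = -247 - 27740 = -27987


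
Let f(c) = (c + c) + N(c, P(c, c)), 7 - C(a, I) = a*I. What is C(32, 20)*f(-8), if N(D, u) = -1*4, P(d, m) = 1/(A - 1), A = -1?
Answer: 12660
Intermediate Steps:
P(d, m) = -1/2 (P(d, m) = 1/(-1 - 1) = 1/(-2) = -1/2)
N(D, u) = -4
C(a, I) = 7 - I*a (C(a, I) = 7 - a*I = 7 - I*a)
f(c) = -4 + 2*c (f(c) = (c + c) - 4 = 2*c - 4 = -4 + 2*c)
C(32, 20)*f(-8) = (7 - 1*20*32)*(-4 + 2*(-8)) = (7 - 640)*(-4 - 16) = -633*(-20) = 12660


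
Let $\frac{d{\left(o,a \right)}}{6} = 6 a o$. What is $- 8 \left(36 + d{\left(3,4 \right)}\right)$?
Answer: $-3744$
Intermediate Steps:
$d{\left(o,a \right)} = 36 a o$ ($d{\left(o,a \right)} = 6 \cdot 6 a o = 36 a o$)
$- 8 \left(36 + d{\left(3,4 \right)}\right) = - 8 \left(36 + 36 \cdot 4 \cdot 3\right) = - 8 \left(36 + 432\right) = \left(-8\right) 468 = -3744$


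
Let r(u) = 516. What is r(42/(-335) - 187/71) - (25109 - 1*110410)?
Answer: 85817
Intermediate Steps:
r(42/(-335) - 187/71) - (25109 - 1*110410) = 516 - (25109 - 1*110410) = 516 - (25109 - 110410) = 516 - 1*(-85301) = 516 + 85301 = 85817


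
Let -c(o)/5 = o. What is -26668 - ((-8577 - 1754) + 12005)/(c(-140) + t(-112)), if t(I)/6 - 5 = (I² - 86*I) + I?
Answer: -57256223/2147 ≈ -26668.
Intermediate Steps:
c(o) = -5*o
t(I) = 30 - 510*I + 6*I² (t(I) = 30 + 6*((I² - 86*I) + I) = 30 + 6*(I² - 85*I) = 30 + (-510*I + 6*I²) = 30 - 510*I + 6*I²)
-26668 - ((-8577 - 1754) + 12005)/(c(-140) + t(-112)) = -26668 - ((-8577 - 1754) + 12005)/(-5*(-140) + (30 - 510*(-112) + 6*(-112)²)) = -26668 - (-10331 + 12005)/(700 + (30 + 57120 + 6*12544)) = -26668 - 1674/(700 + (30 + 57120 + 75264)) = -26668 - 1674/(700 + 132414) = -26668 - 1674/133114 = -26668 - 1*27/2147 = -26668 - 27/2147 = -57256223/2147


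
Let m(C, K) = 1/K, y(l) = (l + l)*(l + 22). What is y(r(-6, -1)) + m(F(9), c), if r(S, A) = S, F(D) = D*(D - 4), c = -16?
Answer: -3073/16 ≈ -192.06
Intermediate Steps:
F(D) = D*(-4 + D)
y(l) = 2*l*(22 + l) (y(l) = (2*l)*(22 + l) = 2*l*(22 + l))
y(r(-6, -1)) + m(F(9), c) = 2*(-6)*(22 - 6) + 1/(-16) = 2*(-6)*16 - 1/16 = -192 - 1/16 = -3073/16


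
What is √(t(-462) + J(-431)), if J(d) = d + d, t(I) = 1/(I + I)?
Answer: I*√183988959/462 ≈ 29.36*I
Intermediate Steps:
t(I) = 1/(2*I)
J(d) = 2*d
√(t(-462) + J(-431)) = √((½)/(-462) + 2*(-431)) = √((½)*(-1/462) - 862) = √(-1/924 - 862) = √(-796489/924) = I*√183988959/462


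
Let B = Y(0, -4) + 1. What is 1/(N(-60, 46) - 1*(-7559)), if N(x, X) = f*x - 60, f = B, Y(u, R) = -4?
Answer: 1/7679 ≈ 0.00013023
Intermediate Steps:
B = -3 (B = -4 + 1 = -3)
f = -3
N(x, X) = -60 - 3*x (N(x, X) = -3*x - 60 = -60 - 3*x)
1/(N(-60, 46) - 1*(-7559)) = 1/((-60 - 3*(-60)) - 1*(-7559)) = 1/((-60 + 180) + 7559) = 1/(120 + 7559) = 1/7679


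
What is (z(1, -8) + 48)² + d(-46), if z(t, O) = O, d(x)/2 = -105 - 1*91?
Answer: 1208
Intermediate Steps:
d(x) = -392 (d(x) = 2*(-105 - 1*91) = 2*(-105 - 91) = 2*(-196) = -392)
(z(1, -8) + 48)² + d(-46) = (-8 + 48)² - 392 = 40² - 392 = 1600 - 392 = 1208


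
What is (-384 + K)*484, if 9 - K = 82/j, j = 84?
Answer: -3821422/21 ≈ -1.8197e+5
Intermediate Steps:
K = 337/42 (K = 9 - 82/84 = 9 - 1*41/42 = 9 - 41/42 = 337/42 ≈ 8.0238)
(-384 + K)*484 = (-384 + 337/42)*484 = -15791/42*484 = -3821422/21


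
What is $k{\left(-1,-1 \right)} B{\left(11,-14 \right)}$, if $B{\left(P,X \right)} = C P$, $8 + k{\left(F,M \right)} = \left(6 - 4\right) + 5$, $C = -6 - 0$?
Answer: $66$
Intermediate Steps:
$C = -6$ ($C = -6 + 0 = -6$)
$k{\left(F,M \right)} = -1$ ($k{\left(F,M \right)} = -8 + \left(\left(6 - 4\right) + 5\right) = -8 + \left(2 + 5\right) = -8 + 7 = -1$)
$B{\left(P,X \right)} = - 6 P$
$k{\left(-1,-1 \right)} B{\left(11,-14 \right)} = - \left(-6\right) 11 = \left(-1\right) \left(-66\right) = 66$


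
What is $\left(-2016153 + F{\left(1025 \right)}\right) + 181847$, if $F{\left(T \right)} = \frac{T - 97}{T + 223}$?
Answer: $- \frac{71537905}{39} \approx -1.8343 \cdot 10^{6}$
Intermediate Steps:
$F{\left(T \right)} = \frac{-97 + T}{223 + T}$
$\left(-2016153 + F{\left(1025 \right)}\right) + 181847 = \left(-2016153 + \frac{-97 + 1025}{223 + 1025}\right) + 181847 = \left(-2016153 + \frac{1}{1248} \cdot 928\right) + 181847 = \left(-2016153 + \frac{29}{39}\right) + 181847 = - \frac{78629938}{39} + 181847 = - \frac{71537905}{39}$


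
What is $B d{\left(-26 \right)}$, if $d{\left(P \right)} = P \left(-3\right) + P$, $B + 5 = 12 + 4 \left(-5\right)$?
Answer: $-676$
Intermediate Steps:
$B = -13$ ($B = -5 + \left(12 + 4 \left(-5\right)\right) = -5 + \left(12 - 20\right) = -5 - 8 = -13$)
$d{\left(P \right)} = - 2 P$ ($d{\left(P \right)} = - 3 P + P = - 2 P$)
$B d{\left(-26 \right)} = - 13 \left(\left(-2\right) \left(-26\right)\right) = \left(-13\right) 52 = -676$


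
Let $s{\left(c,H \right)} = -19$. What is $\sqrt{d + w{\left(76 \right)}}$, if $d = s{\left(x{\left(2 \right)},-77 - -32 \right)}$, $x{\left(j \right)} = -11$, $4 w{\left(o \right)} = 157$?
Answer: $\frac{9}{2} \approx 4.5$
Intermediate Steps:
$w{\left(o \right)} = \frac{157}{4}$ ($w{\left(o \right)} = \frac{1}{4} \cdot 157 = \frac{157}{4}$)
$d = -19$
$\sqrt{d + w{\left(76 \right)}} = \sqrt{-19 + \frac{157}{4}} = \sqrt{\frac{81}{4}} = \frac{9}{2}$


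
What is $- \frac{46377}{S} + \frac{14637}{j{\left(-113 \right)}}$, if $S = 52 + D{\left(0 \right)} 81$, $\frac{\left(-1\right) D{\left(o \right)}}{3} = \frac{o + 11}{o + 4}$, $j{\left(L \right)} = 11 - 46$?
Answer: $- \frac{169071}{493} \approx -342.94$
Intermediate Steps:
$j{\left(L \right)} = -35$ ($j{\left(L \right)} = 11 - 46 = -35$)
$D{\left(o \right)} = - \frac{3 \left(11 + o\right)}{4 + o}$ ($D{\left(o \right)} = - 3 \frac{o + 11}{o + 4} = - 3 \frac{11 + o}{4 + o} = - \frac{3 \left(11 + o\right)}{4 + o}$)
$S = - \frac{2465}{4}$ ($S = 52 + \frac{3 \left(-11 - 0\right)}{4 + 0} \cdot 81 = 52 + \frac{3 \left(-11 + 0\right)}{4} \cdot 81 = 52 + 3 \cdot \frac{1}{4} \left(-11\right) 81 = 52 - \frac{2673}{4} = - \frac{2465}{4} \approx -616.25$)
$- \frac{46377}{S} + \frac{14637}{j{\left(-113 \right)}} = - \frac{46377}{- \frac{2465}{4}} + \frac{14637}{-35} = \left(-46377\right) \left(- \frac{4}{2465}\right) + 14637 \left(- \frac{1}{35}\right) = \frac{185508}{2465} - \frac{2091}{5} = - \frac{169071}{493}$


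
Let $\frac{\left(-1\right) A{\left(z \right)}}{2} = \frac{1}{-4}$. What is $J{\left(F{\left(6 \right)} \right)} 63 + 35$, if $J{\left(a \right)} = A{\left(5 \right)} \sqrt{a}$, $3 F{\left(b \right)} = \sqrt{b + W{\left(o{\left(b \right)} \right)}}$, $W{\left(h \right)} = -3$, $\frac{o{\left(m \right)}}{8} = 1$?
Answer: $35 + \frac{21 \cdot 3^{\frac{3}{4}}}{2} \approx 58.935$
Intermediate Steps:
$o{\left(m \right)} = 8$ ($o{\left(m \right)} = 8 \cdot 1 = 8$)
$A{\left(z \right)} = \frac{1}{2}$ ($A{\left(z \right)} = - \frac{2}{-4} = \left(-2\right) \left(- \frac{1}{4}\right) = \frac{1}{2}$)
$F{\left(b \right)} = \frac{\sqrt{-3 + b}}{3}$ ($F{\left(b \right)} = \frac{\sqrt{b - 3}}{3} = \frac{\sqrt{-3 + b}}{3}$)
$J{\left(a \right)} = \frac{\sqrt{a}}{2}$
$J{\left(F{\left(6 \right)} \right)} 63 + 35 = \frac{\sqrt{\frac{\sqrt{-3 + 6}}{3}}}{2} \cdot 63 + 35 = \frac{\sqrt{\frac{\sqrt{3}}{3}}}{2} \cdot 63 + 35 = \frac{\frac{1}{3} \cdot 3^{\frac{3}{4}}}{2} \cdot 63 + 35 = \frac{3^{\frac{3}{4}}}{6} \cdot 63 + 35 = \frac{21 \cdot 3^{\frac{3}{4}}}{2} + 35 = 35 + \frac{21 \cdot 3^{\frac{3}{4}}}{2}$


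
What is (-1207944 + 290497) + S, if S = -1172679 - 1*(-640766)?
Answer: -1449360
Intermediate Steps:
S = -531913 (S = -1172679 + 640766 = -531913)
(-1207944 + 290497) + S = (-1207944 + 290497) - 531913 = -917447 - 531913 = -1449360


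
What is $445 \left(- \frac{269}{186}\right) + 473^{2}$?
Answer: $\frac{41493889}{186} \approx 2.2309 \cdot 10^{5}$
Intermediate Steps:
$445 \left(- \frac{269}{186}\right) + 473^{2} = 445 \left(\left(-269\right) \frac{1}{186}\right) + 223729 = 445 \left(- \frac{269}{186}\right) + 223729 = - \frac{119705}{186} + 223729 = \frac{41493889}{186}$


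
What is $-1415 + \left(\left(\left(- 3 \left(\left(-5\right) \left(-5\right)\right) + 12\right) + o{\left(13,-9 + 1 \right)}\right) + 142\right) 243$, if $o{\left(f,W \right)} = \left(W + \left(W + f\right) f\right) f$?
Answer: $197845$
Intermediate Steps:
$o{\left(f,W \right)} = f \left(W + f \left(W + f\right)\right)$ ($o{\left(f,W \right)} = \left(W + f \left(W + f\right)\right) f = f \left(W + f \left(W + f\right)\right)$)
$-1415 + \left(\left(\left(- 3 \left(\left(-5\right) \left(-5\right)\right) + 12\right) + o{\left(13,-9 + 1 \right)}\right) + 142\right) 243 = -1415 + \left(\left(\left(- 3 \left(\left(-5\right) \left(-5\right)\right) + 12\right) + 13 \left(\left(-9 + 1\right) + 13^{2} + \left(-9 + 1\right) 13\right)\right) + 142\right) 243 = -1415 + \left(\left(\left(\left(-3\right) 25 + 12\right) + 13 \left(-8 + 169 - 104\right)\right) + 142\right) 243 = -1415 + \left(\left(\left(-75 + 12\right) + 13 \left(-8 + 169 - 104\right)\right) + 142\right) 243 = -1415 + \left(\left(-63 + 13 \cdot 57\right) + 142\right) 243 = -1415 + \left(\left(-63 + 741\right) + 142\right) 243 = -1415 + \left(678 + 142\right) 243 = -1415 + 820 \cdot 243 = -1415 + 199260 = 197845$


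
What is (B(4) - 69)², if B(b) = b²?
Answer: 2809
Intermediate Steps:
(B(4) - 69)² = (4² - 69)² = (16 - 69)² = (-53)² = 2809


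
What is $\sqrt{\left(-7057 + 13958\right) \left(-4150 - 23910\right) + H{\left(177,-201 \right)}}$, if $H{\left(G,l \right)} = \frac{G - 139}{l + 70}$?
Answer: $\frac{13 i \sqrt{19663262702}}{131} \approx 13916.0 i$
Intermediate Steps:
$H{\left(G,l \right)} = \frac{-139 + G}{70 + l}$
$\sqrt{\left(-7057 + 13958\right) \left(-4150 - 23910\right) + H{\left(177,-201 \right)}} = \sqrt{\left(-7057 + 13958\right) \left(-4150 - 23910\right) + \frac{-139 + 177}{70 - 201}} = \sqrt{6901 \left(-28060\right) + \frac{1}{-131} \cdot 38} = \sqrt{-193642060 - \frac{38}{131}} = \sqrt{- \frac{25367109898}{131}} = \frac{13 i \sqrt{19663262702}}{131}$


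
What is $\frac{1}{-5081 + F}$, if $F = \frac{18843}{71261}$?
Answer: $- \frac{71261}{362058298} \approx -0.00019682$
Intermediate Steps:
$F = \frac{18843}{71261}$ ($F = 18843 \cdot \frac{1}{71261} = \frac{18843}{71261} \approx 0.26442$)
$\frac{1}{-5081 + F} = \frac{1}{-5081 + \frac{18843}{71261}} = \frac{1}{- \frac{362058298}{71261}} = - \frac{71261}{362058298}$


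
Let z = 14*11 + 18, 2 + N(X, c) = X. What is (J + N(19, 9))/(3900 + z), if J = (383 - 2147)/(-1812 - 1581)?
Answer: 6605/1535144 ≈ 0.0043025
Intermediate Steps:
N(X, c) = -2 + X
J = 196/377 (J = -1764/(-3393) = -1764*(-1/3393) = 196/377 ≈ 0.51989)
z = 172 (z = 154 + 18 = 172)
(J + N(19, 9))/(3900 + z) = (196/377 + (-2 + 19))/(3900 + 172) = (196/377 + 17)/4072 = (6605/377)*(1/4072) = 6605/1535144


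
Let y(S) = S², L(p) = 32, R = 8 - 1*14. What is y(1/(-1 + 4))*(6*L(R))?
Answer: 64/3 ≈ 21.333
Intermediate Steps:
R = -6 (R = 8 - 14 = -6)
y(1/(-1 + 4))*(6*L(R)) = (1/(-1 + 4))²*(6*32) = (1/3)²*192 = (⅓)²*192 = (⅑)*192 = 64/3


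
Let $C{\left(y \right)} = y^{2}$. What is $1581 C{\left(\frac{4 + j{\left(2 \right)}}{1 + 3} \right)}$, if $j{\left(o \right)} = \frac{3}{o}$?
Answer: $\frac{191301}{64} \approx 2989.1$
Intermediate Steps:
$1581 C{\left(\frac{4 + j{\left(2 \right)}}{1 + 3} \right)} = 1581 \left(\frac{4 + \frac{3}{2}}{1 + 3}\right)^{2} = 1581 \left(\frac{4 + 3 \cdot \frac{1}{2}}{4}\right)^{2} = 1581 \left(\left(4 + \frac{3}{2}\right) \frac{1}{4}\right)^{2} = 1581 \left(\frac{11}{2} \cdot \frac{1}{4}\right)^{2} = 1581 \left(\frac{11}{8}\right)^{2} = 1581 \cdot \frac{121}{64} = \frac{191301}{64}$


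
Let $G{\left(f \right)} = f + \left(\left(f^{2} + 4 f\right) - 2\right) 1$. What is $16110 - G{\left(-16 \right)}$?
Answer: $15936$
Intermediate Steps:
$G{\left(f \right)} = -2 + f^{2} + 5 f$ ($G{\left(f \right)} = f + \left(-2 + f^{2} + 4 f\right) 1 = f + \left(-2 + f^{2} + 4 f\right) = -2 + f^{2} + 5 f$)
$16110 - G{\left(-16 \right)} = 16110 - \left(-2 + \left(-16\right)^{2} + 5 \left(-16\right)\right) = 16110 - \left(-2 + 256 - 80\right) = 16110 - 174 = 15936$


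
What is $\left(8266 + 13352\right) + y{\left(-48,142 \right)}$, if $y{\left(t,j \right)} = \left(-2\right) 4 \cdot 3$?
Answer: $21594$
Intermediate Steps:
$y{\left(t,j \right)} = -24$ ($y{\left(t,j \right)} = \left(-8\right) 3 = -24$)
$\left(8266 + 13352\right) + y{\left(-48,142 \right)} = \left(8266 + 13352\right) - 24 = 21618 - 24 = 21594$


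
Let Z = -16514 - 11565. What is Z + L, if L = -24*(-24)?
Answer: -27503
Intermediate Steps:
Z = -28079
L = 576
Z + L = -28079 + 576 = -27503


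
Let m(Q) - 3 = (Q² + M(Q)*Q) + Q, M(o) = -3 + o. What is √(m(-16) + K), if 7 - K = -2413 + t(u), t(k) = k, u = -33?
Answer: 10*√30 ≈ 54.772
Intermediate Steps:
m(Q) = 3 + Q + Q² + Q*(-3 + Q) (m(Q) = 3 + ((Q² + (-3 + Q)*Q) + Q) = 3 + ((Q² + Q*(-3 + Q)) + Q) = 3 + (Q + Q² + Q*(-3 + Q)) = 3 + Q + Q² + Q*(-3 + Q))
K = 2453 (K = 7 - (-2413 - 33) = 7 - 1*(-2446) = 7 + 2446 = 2453)
√(m(-16) + K) = √((3 - 2*(-16) + 2*(-16)²) + 2453) = √((3 + 32 + 2*256) + 2453) = √((3 + 32 + 512) + 2453) = √(547 + 2453) = √3000 = 10*√30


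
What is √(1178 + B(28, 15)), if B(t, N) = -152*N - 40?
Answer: I*√1142 ≈ 33.794*I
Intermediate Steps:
B(t, N) = -40 - 152*N
√(1178 + B(28, 15)) = √(1178 + (-40 - 152*15)) = √(1178 + (-40 - 2280)) = √(1178 - 2320) = √(-1142) = I*√1142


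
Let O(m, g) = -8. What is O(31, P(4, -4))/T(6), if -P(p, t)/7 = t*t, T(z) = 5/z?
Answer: -48/5 ≈ -9.6000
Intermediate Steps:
P(p, t) = -7*t² (P(p, t) = -7*t*t = -7*t²)
O(31, P(4, -4))/T(6) = -8/(5/6) = -8/(5*(⅙)) = -8/⅚ = -8*6/5 = -48/5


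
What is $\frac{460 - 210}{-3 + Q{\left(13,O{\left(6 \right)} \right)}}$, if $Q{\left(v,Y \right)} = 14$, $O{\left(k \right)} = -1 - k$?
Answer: $\frac{250}{11} \approx 22.727$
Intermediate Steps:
$\frac{460 - 210}{-3 + Q{\left(13,O{\left(6 \right)} \right)}} = \frac{460 - 210}{-3 + 14} = \frac{250}{11}$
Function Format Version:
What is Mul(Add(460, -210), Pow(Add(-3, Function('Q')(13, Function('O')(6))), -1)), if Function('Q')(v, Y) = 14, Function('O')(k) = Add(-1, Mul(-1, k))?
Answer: Rational(250, 11) ≈ 22.727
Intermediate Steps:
Mul(Add(460, -210), Pow(Add(-3, Function('Q')(13, Function('O')(6))), -1)) = Mul(Add(460, -210), Pow(Add(-3, 14), -1)) = Mul(250, Pow(11, -1)) = Mul(250, Rational(1, 11)) = Rational(250, 11)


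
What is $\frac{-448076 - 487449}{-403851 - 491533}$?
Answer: $\frac{935525}{895384} \approx 1.0448$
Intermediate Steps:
$\frac{-448076 - 487449}{-403851 - 491533} = - \frac{935525}{-895384} = \left(-935525\right) \left(- \frac{1}{895384}\right) = \frac{935525}{895384}$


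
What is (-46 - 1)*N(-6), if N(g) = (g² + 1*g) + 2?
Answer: -1504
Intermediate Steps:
N(g) = 2 + g + g² (N(g) = (g² + g) + 2 = (g + g²) + 2 = 2 + g + g²)
(-46 - 1)*N(-6) = (-46 - 1)*(2 - 6 + (-6)²) = -47*(2 - 6 + 36) = -47*32 = -1504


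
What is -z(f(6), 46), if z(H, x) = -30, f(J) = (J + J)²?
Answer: 30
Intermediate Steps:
f(J) = 4*J² (f(J) = (2*J)² = 4*J²)
-z(f(6), 46) = -1*(-30) = 30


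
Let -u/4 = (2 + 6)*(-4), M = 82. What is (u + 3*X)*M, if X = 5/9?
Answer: 31898/3 ≈ 10633.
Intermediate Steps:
X = 5/9 (X = 5*(1/9) = 5/9 ≈ 0.55556)
u = 128 (u = -4*(2 + 6)*(-4) = -32*(-4) = -4*(-32) = 128)
(u + 3*X)*M = (128 + 3*(5/9))*82 = (128 + 5/3)*82 = (389/3)*82 = 31898/3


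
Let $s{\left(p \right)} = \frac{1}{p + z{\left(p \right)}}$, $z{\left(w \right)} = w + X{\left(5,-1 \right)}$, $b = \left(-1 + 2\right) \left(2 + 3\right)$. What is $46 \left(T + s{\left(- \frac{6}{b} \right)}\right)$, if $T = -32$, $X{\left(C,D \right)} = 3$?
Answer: $- \frac{4186}{3} \approx -1395.3$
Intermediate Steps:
$b = 5$ ($b = 1 \cdot 5 = 5$)
$z{\left(w \right)} = 3 + w$ ($z{\left(w \right)} = w + 3 = 3 + w$)
$s{\left(p \right)} = \frac{1}{3 + 2 p}$ ($s{\left(p \right)} = \frac{1}{p + \left(3 + p\right)} = \frac{1}{3 + 2 p}$)
$46 \left(T + s{\left(- \frac{6}{b} \right)}\right) = 46 \left(-32 + \frac{1}{3 + 2 \left(- \frac{6}{5}\right)}\right) = 46 \left(-32 + \frac{1}{3 - \frac{12}{5}}\right) = 46 \left(-32 + \frac{1}{\frac{3}{5}}\right) = 46 \left(-32 + \frac{5}{3}\right) = 46 \left(- \frac{91}{3}\right) = - \frac{4186}{3}$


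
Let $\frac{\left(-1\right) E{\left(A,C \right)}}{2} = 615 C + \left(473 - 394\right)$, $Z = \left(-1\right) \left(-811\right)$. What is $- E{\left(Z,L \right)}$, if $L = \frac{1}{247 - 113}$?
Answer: $\frac{11201}{67} \approx 167.18$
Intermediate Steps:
$Z = 811$
$L = \frac{1}{134} \approx 0.0074627$
$E{\left(A,C \right)} = -158 - 1230 C$ ($E{\left(A,C \right)} = - 2 \left(615 C + \left(473 - 394\right)\right) = - 2 \left(615 C + 79\right) = - 2 \left(79 + 615 C\right) = -158 - 1230 C$)
$- E{\left(Z,L \right)} = - (-158 - \frac{615}{67}) = \left(-1\right) \left(- \frac{11201}{67}\right) = \frac{11201}{67}$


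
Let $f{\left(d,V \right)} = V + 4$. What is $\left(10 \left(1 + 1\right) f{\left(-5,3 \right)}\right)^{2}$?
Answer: $19600$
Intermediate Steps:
$f{\left(d,V \right)} = 4 + V$
$\left(10 \left(1 + 1\right) f{\left(-5,3 \right)}\right)^{2} = \left(10 \left(1 + 1\right) \left(4 + 3\right)\right)^{2} = \left(10 \cdot 2 \cdot 7\right)^{2} = \left(10 \cdot 14\right)^{2} = 140^{2} = 19600$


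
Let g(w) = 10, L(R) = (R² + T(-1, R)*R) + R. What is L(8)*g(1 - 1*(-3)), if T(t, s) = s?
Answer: 1360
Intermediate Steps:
L(R) = R + 2*R² (L(R) = (R² + R*R) + R = (R² + R²) + R = 2*R² + R = R + 2*R²)
L(8)*g(1 - 1*(-3)) = (8*(1 + 2*8))*10 = (8*(1 + 16))*10 = (8*17)*10 = 136*10 = 1360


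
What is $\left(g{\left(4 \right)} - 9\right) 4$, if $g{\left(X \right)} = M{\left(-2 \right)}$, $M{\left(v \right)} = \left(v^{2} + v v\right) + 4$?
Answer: $12$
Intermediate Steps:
$M{\left(v \right)} = 4 + 2 v^{2}$ ($M{\left(v \right)} = \left(v^{2} + v^{2}\right) + 4 = 2 v^{2} + 4 = 4 + 2 v^{2}$)
$g{\left(X \right)} = 12$ ($g{\left(X \right)} = 4 + 2 \left(-2\right)^{2} = 4 + 2 \cdot 4 = 4 + 8 = 12$)
$\left(g{\left(4 \right)} - 9\right) 4 = \left(12 - 9\right) 4 = 3 \cdot 4 = 12$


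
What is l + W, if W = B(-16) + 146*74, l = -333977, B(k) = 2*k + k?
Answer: -323221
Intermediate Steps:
B(k) = 3*k
W = 10756 (W = 3*(-16) + 146*74 = -48 + 10804 = 10756)
l + W = -333977 + 10756 = -323221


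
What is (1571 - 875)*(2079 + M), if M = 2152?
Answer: 2944776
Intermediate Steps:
(1571 - 875)*(2079 + M) = (1571 - 875)*(2079 + 2152) = 696*4231 = 2944776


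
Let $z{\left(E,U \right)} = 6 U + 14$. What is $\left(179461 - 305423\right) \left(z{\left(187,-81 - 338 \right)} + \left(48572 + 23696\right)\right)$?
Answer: $-8788116816$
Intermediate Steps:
$z{\left(E,U \right)} = 14 + 6 U$
$\left(179461 - 305423\right) \left(z{\left(187,-81 - 338 \right)} + \left(48572 + 23696\right)\right) = \left(179461 - 305423\right) \left(\left(14 + 6 \left(-81 - 338\right)\right) + \left(48572 + 23696\right)\right) = - 125962 \left(\left(14 + 6 \left(-419\right)\right) + 72268\right) = - 125962 \left(\left(14 - 2514\right) + 72268\right) = - 125962 \left(-2500 + 72268\right) = \left(-125962\right) 69768 = -8788116816$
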